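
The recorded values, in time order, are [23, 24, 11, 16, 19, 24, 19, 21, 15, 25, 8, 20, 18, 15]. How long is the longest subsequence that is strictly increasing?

5

Track the smallest tail for each achievable length (strict):
23 → extends → [23]
24 → extends → [23, 24]
11 → replaces 23 → [11, 24]
16 → replaces 24 → [11, 16]
19 → extends → [11, 16, 19]
24 → extends → [11, 16, 19, 24]
19 → already a tail → [11, 16, 19, 24]
21 → replaces 24 → [11, 16, 19, 21]
15 → replaces 16 → [11, 15, 19, 21]
25 → extends → [11, 15, 19, 21, 25]
8 → replaces 11 → [8, 15, 19, 21, 25]
20 → replaces 21 → [8, 15, 19, 20, 25]
18 → replaces 19 → [8, 15, 18, 20, 25]
15 → already a tail → [8, 15, 18, 20, 25]
Five tails, so the longest strictly increasing subsequence has length 5 (e.g. 11, 16, 19, 24, 25).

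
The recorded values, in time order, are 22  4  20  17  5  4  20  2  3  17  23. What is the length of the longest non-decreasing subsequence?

4

Track the smallest tail for each achievable length (allowing ties):
22 → extends → [22]
4 → replaces 22 → [4]
20 → extends → [4, 20]
17 → replaces 20 → [4, 17]
5 → replaces 17 → [4, 5]
4 → replaces 5 → [4, 4]
20 → extends → [4, 4, 20]
2 → replaces 4 → [2, 4, 20]
3 → replaces 4 → [2, 3, 20]
17 → replaces 20 → [2, 3, 17]
23 → extends → [2, 3, 17, 23]
Four tails, so the longest non-decreasing subsequence has length 4 (e.g. 4, 20, 20, 23).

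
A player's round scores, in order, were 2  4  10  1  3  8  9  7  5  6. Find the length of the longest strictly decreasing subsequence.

Let dp[i] be the longest strictly decreasing subsequence ending at i:
i:      1  2  3  4  5  6  7  8  9 10
a[i]:   2  4 10  1  3  8  9  7  5  6
dp:     1  1  1  2  2  2  2  3  4  4
Maximum is 4.

4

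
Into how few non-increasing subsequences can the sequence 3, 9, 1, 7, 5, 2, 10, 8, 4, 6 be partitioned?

4

Place each on the leftmost legal pile:
3 → new pile 1 (tops now [3])
9 → new pile 2 (tops now [3, 9])
1 → pile 1 (tops now [1, 9])
7 → pile 2 (tops now [1, 7])
5 → pile 2 (tops now [1, 5])
2 → pile 2 (tops now [1, 2])
10 → new pile 3 (tops now [1, 2, 10])
8 → pile 3 (tops now [1, 2, 8])
4 → pile 3 (tops now [1, 2, 4])
6 → new pile 4 (tops now [1, 2, 4, 6])
Four piles.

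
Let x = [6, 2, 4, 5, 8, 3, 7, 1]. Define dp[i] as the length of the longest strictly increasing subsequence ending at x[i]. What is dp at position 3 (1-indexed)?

dp[i] = 1 + max{dp[j] : j<i, x[j]<x[i]} (or 1 if no such j):
i:     1 2 3 4 5 6 7 8
x[i]:  6 2 4 5 8 3 7 1
dp:    1 1 2 3 4 2 4 1
At index 3 the value is 2.

2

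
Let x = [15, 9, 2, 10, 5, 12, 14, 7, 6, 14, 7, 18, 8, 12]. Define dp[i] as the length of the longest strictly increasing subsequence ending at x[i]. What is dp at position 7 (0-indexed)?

3

dp[i] = 1 + max{dp[j] : j<i, x[j]<x[i]} (or 1 if no such j):
i:      0  1  2  3  4  5  6  7  8  9 10 11 12 13
x[i]:  15  9  2 10  5 12 14  7  6 14  7 18  8 12
dp:     1  1  1  2  2  3  4  3  3  4  4  5  5  6
At index 7 the value is 3.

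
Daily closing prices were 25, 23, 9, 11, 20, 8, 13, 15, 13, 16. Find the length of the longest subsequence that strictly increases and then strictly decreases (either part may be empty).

5

inc[i] = longest strictly increasing subsequence ending at i; dec[i] = longest strictly decreasing subsequence starting at i:
i:      1  2  3  4  5  6  7  8  9 10
a[i]:  25 23  9 11 20  8 13 15 13 16
inc:    1  1  1  2  3  1  3  4  3  5
dec:    5  4  2  2  3  1  1  2  1  1
Best peak at i=1 (value 25): inc=1, dec=5, length 1+5−1 = 5.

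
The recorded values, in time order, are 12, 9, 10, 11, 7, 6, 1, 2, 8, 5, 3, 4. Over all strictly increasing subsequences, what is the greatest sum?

30

Let S[i] be the best sum of a strictly increasing subsequence ending at i:
i:      1  2  3  4  5  6  7  8  9 10 11 12
a[i]:  12  9 10 11  7  6  1  2  8  5  3  4
S:     12  9 19 30  7  6  1  3 15  8  6 10
Maximum is 30 (e.g. 9 + 10 + 11).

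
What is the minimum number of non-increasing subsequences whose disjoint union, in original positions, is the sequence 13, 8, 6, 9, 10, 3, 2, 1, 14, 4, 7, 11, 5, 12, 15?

6

The minimum number of non-increasing subsequences covering a sequence equals the length of its longest strictly increasing subsequence.
LIS length is 6 (e.g. 8, 9, 10, 11, 12, 15), so 6 piles are needed.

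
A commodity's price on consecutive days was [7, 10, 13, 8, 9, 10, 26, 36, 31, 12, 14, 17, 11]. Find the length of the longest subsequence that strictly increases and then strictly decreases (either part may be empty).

inc[i] = longest strictly increasing subsequence ending at i; dec[i] = longest strictly decreasing subsequence starting at i:
i:      1  2  3  4  5  6  7  8  9 10 11 12 13
a[i]:   7 10 13  8  9 10 26 36 31 12 14 17 11
inc:    1  2  3  2  3  4  5  6  6  5  6  7  5
dec:    1  2  3  1  1  1  3  4  3  2  2  2  1
Best peak at i=8 (value 36): inc=6, dec=4, length 6+4−1 = 9.

9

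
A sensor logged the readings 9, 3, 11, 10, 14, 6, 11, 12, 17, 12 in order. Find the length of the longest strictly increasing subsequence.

5

Let dp[i] be the length of the longest such subsequence ending at index i:
i:      1  2  3  4  5  6  7  8  9 10
a[i]:   9  3 11 10 14  6 11 12 17 12
dp:     1  1  2  2  3  2  3  4  5  4
Maximum dp value is 5.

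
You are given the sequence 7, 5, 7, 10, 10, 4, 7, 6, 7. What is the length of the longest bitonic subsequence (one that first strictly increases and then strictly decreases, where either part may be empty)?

inc[i] = longest strictly increasing subsequence ending at i; dec[i] = longest strictly decreasing subsequence starting at i:
i:      1  2  3  4  5  6  7  8  9
a[i]:   7  5  7 10 10  4  7  6  7
inc:    1  1  2  3  3  1  2  2  3
dec:    3  2  2  3  3  1  2  1  1
Best peak at i=4 (value 10): inc=3, dec=3, length 3+3−1 = 5.

5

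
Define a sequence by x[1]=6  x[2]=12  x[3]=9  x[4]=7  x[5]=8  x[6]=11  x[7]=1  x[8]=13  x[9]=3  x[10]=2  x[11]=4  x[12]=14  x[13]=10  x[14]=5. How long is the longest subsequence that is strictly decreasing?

5

Negate each value so 'decreasing' becomes 'increasing', then run patience tails on the negated sequence:
-6 → extends → [-6]
-12 → replaces -6 → [-12]
-9 → extends → [-12, -9]
-7 → extends → [-12, -9, -7]
-8 → replaces -7 → [-12, -9, -8]
-11 → replaces -9 → [-12, -11, -8]
-1 → extends → [-12, -11, -8, -1]
-13 → replaces -12 → [-13, -11, -8, -1]
-3 → replaces -1 → [-13, -11, -8, -3]
-2 → extends → [-13, -11, -8, -3, -2]
-4 → replaces -3 → [-13, -11, -8, -4, -2]
-14 → replaces -13 → [-14, -11, -8, -4, -2]
-10 → replaces -8 → [-14, -11, -10, -4, -2]
-5 → replaces -4 → [-14, -11, -10, -5, -2]
Five tails, so the longest strictly decreasing subsequence of the original has length 5.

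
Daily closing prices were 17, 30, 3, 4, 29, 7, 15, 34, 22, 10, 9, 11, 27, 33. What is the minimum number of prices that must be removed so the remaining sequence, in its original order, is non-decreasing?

7

Fewest deletions = n − (longest non-decreasing subsequence).
Patience tails:
17 → extends → [17]
30 → extends → [17, 30]
3 → replaces 17 → [3, 30]
4 → replaces 30 → [3, 4]
29 → extends → [3, 4, 29]
7 → replaces 29 → [3, 4, 7]
15 → extends → [3, 4, 7, 15]
34 → extends → [3, 4, 7, 15, 34]
22 → replaces 34 → [3, 4, 7, 15, 22]
10 → replaces 15 → [3, 4, 7, 10, 22]
9 → replaces 10 → [3, 4, 7, 9, 22]
11 → replaces 22 → [3, 4, 7, 9, 11]
27 → extends → [3, 4, 7, 9, 11, 27]
33 → extends → [3, 4, 7, 9, 11, 27, 33]
Longest non-decreasing subsequence has length 7, so deletions = 14 − 7 = 7.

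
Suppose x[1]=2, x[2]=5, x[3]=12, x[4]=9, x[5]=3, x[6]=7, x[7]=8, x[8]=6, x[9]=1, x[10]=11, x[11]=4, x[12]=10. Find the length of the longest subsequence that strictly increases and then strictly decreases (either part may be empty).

inc[i] = longest strictly increasing subsequence ending at i; dec[i] = longest strictly decreasing subsequence starting at i:
i:      1  2  3  4  5  6  7  8  9 10 11 12
x[i]:   2  5 12  9  3  7  8  6  1 11  4 10
inc:    1  2  3  3  2  3  4  3  1  5  3  5
dec:    2  3  5  4  2  3  3  2  1  2  1  1
Best peak at i=3 (value 12): inc=3, dec=5, length 3+5−1 = 7.

7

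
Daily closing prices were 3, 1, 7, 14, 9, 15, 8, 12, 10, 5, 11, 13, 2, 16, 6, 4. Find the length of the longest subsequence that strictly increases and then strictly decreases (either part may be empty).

9

inc[i] = longest strictly increasing subsequence ending at i; dec[i] = longest strictly decreasing subsequence starting at i:
i:      1  2  3  4  5  6  7  8  9 10 11 12 13 14 15 16
a[i]:   3  1  7 14  9 15  8 12 10  5 11 13  2 16  6  4
inc:    1  1  2  3  3  4  3  4  4  2  5  6  2  7  3  3
dec:    2  1  3  5  4  5  3  4  3  2  3  3  1  3  2  1
Best peak at i=14 (value 16): inc=7, dec=3, length 7+3−1 = 9.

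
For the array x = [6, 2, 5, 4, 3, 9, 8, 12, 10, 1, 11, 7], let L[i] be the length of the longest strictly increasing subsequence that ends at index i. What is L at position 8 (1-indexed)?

4

dp[i] = 1 + max{dp[j] : j<i, x[j]<x[i]} (or 1 if no such j):
i:      1  2  3  4  5  6  7  8  9 10 11 12
x[i]:   6  2  5  4  3  9  8 12 10  1 11  7
dp:     1  1  2  2  2  3  3  4  4  1  5  3
At index 8 the value is 4.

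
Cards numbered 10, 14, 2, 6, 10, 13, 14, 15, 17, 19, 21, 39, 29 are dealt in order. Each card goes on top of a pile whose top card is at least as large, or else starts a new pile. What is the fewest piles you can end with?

Place each on the leftmost legal pile:
10 → new pile 1 (tops now [10])
14 → new pile 2 (tops now [10, 14])
2 → pile 1 (tops now [2, 14])
6 → pile 2 (tops now [2, 6])
10 → new pile 3 (tops now [2, 6, 10])
13 → new pile 4 (tops now [2, 6, 10, 13])
14 → new pile 5 (tops now [2, 6, 10, 13, 14])
15 → new pile 6 (tops now [2, 6, 10, 13, 14, 15])
17 → new pile 7 (tops now [2, 6, 10, 13, 14, 15, 17])
19 → new pile 8 (tops now [2, 6, 10, 13, 14, 15, 17, 19])
21 → new pile 9 (tops now [2, 6, 10, 13, 14, 15, 17, 19, 21])
39 → new pile 10 (tops now [2, 6, 10, 13, 14, 15, 17, 19, 21, 39])
29 → pile 10 (tops now [2, 6, 10, 13, 14, 15, 17, 19, 21, 29])
Ten piles.

10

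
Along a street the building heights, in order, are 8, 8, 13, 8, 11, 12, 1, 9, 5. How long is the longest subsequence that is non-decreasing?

5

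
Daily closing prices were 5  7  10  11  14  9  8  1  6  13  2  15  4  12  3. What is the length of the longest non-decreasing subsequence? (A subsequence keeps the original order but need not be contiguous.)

Track the smallest tail for each achievable length (allowing ties):
5 → extends → [5]
7 → extends → [5, 7]
10 → extends → [5, 7, 10]
11 → extends → [5, 7, 10, 11]
14 → extends → [5, 7, 10, 11, 14]
9 → replaces 10 → [5, 7, 9, 11, 14]
8 → replaces 9 → [5, 7, 8, 11, 14]
1 → replaces 5 → [1, 7, 8, 11, 14]
6 → replaces 7 → [1, 6, 8, 11, 14]
13 → replaces 14 → [1, 6, 8, 11, 13]
2 → replaces 6 → [1, 2, 8, 11, 13]
15 → extends → [1, 2, 8, 11, 13, 15]
4 → replaces 8 → [1, 2, 4, 11, 13, 15]
12 → replaces 13 → [1, 2, 4, 11, 12, 15]
3 → replaces 4 → [1, 2, 3, 11, 12, 15]
Six tails, so the longest non-decreasing subsequence has length 6 (e.g. 5, 7, 10, 11, 14, 15).

6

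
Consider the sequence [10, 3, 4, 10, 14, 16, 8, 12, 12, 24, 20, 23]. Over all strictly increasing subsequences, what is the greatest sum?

90

Let S[i] be the best sum of a strictly increasing subsequence ending at i:
i:      1  2  3  4  5  6  7  8  9 10 11 12
a[i]:  10  3  4 10 14 16  8 12 12 24 20 23
S:     10  3  7 17 31 47 15 29 29 71 67 90
Maximum is 90 (e.g. 3 + 4 + 10 + 14 + 16 + 20 + 23).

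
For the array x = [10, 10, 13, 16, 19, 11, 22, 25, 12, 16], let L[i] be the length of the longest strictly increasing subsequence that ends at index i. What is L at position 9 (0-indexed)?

4

dp[i] = 1 + max{dp[j] : j<i, x[j]<x[i]} (or 1 if no such j):
i:      0  1  2  3  4  5  6  7  8  9
x[i]:  10 10 13 16 19 11 22 25 12 16
dp:     1  1  2  3  4  2  5  6  3  4
At index 9 the value is 4.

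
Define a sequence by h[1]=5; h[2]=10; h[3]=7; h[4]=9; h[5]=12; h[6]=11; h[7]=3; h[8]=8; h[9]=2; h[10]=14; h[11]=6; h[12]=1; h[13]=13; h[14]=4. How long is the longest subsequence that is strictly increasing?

5

Let dp[i] be the length of the longest such subsequence ending at index i:
i:      1  2  3  4  5  6  7  8  9 10 11 12 13 14
h[i]:   5 10  7  9 12 11  3  8  2 14  6  1 13  4
dp:     1  2  2  3  4  4  1  3  1  5  2  1  5  2
Maximum dp value is 5.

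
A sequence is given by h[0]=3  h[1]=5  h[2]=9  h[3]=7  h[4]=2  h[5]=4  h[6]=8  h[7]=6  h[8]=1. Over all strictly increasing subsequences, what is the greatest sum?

Let S[i] be the best sum of a strictly increasing subsequence ending at i:
i:      0  1  2  3  4  5  6  7  8
h[i]:   3  5  9  7  2  4  8  6  1
S:      3  8 17 15  2  7 23 14  1
Maximum is 23 (e.g. 3 + 5 + 7 + 8).

23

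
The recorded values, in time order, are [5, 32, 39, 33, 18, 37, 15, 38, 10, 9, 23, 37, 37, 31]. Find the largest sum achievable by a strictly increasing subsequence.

145

Let S[i] be the best sum of a strictly increasing subsequence ending at i:
i:       1   2   3   4   5   6   7   8   9  10  11  12  13  14
a[i]:    5  32  39  33  18  37  15  38  10   9  23  37  37  31
S:       5  37  76  70  23 107  20 145  15  14  46 107 107  77
Maximum is 145 (e.g. 5 + 32 + 33 + 37 + 38).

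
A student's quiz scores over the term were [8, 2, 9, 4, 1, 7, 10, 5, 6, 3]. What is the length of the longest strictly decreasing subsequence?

Negate each value so 'decreasing' becomes 'increasing', then run patience tails on the negated sequence:
-8 → extends → [-8]
-2 → extends → [-8, -2]
-9 → replaces -8 → [-9, -2]
-4 → replaces -2 → [-9, -4]
-1 → extends → [-9, -4, -1]
-7 → replaces -4 → [-9, -7, -1]
-10 → replaces -9 → [-10, -7, -1]
-5 → replaces -1 → [-10, -7, -5]
-6 → replaces -5 → [-10, -7, -6]
-3 → extends → [-10, -7, -6, -3]
Four tails, so the longest strictly decreasing subsequence of the original has length 4.

4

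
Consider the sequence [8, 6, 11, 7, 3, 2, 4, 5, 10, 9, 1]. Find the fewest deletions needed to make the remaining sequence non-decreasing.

Fewest deletions = n − (longest non-decreasing subsequence).
Patience tails:
8 → extends → [8]
6 → replaces 8 → [6]
11 → extends → [6, 11]
7 → replaces 11 → [6, 7]
3 → replaces 6 → [3, 7]
2 → replaces 3 → [2, 7]
4 → replaces 7 → [2, 4]
5 → extends → [2, 4, 5]
10 → extends → [2, 4, 5, 10]
9 → replaces 10 → [2, 4, 5, 9]
1 → replaces 2 → [1, 4, 5, 9]
Longest non-decreasing subsequence has length 4, so deletions = 11 − 4 = 7.

7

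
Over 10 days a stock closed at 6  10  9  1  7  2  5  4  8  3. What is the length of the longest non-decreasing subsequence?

4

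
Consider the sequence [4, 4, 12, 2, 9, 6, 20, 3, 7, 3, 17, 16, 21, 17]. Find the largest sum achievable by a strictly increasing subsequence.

Let S[i] be the best sum of a strictly increasing subsequence ending at i:
i:      1  2  3  4  5  6  7  8  9 10 11 12 13 14
a[i]:   4  4 12  2  9  6 20  3  7  3 17 16 21 17
S:      4  4 16  2 13 10 36  5 17  5 34 33 57 50
Maximum is 57 (e.g. 4 + 12 + 20 + 21).

57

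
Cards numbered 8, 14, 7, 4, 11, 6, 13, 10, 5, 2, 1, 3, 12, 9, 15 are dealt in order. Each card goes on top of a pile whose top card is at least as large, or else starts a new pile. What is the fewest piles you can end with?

The minimum number of non-increasing subsequences covering a sequence equals the length of its longest strictly increasing subsequence.
LIS length is 5 (e.g. 4, 6, 10, 12, 15), so 5 piles are needed.

5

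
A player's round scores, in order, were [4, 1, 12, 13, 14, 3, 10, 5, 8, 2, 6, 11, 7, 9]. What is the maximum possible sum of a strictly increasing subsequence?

43

Let S[i] be the best sum of a strictly increasing subsequence ending at i:
i:      1  2  3  4  5  6  7  8  9 10 11 12 13 14
a[i]:   4  1 12 13 14  3 10  5  8  2  6 11  7  9
S:      4  1 16 29 43  4 14  9 17  3 15 28 22 31
Maximum is 43 (e.g. 4 + 12 + 13 + 14).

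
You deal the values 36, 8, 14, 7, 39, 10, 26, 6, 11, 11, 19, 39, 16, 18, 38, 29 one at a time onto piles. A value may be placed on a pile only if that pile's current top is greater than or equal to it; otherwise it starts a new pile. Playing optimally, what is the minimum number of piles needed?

6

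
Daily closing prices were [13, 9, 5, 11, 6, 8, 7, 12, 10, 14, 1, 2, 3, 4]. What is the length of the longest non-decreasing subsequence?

Let dp[i] be the length of the longest such subsequence ending at index i:
i:      1  2  3  4  5  6  7  8  9 10 11 12 13 14
a[i]:  13  9  5 11  6  8  7 12 10 14  1  2  3  4
dp:     1  1  1  2  2  3  3  4  4  5  1  2  3  4
Maximum dp value is 5.

5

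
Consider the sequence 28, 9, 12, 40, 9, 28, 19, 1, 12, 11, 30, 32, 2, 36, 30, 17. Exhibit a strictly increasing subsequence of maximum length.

Patience tails give the LIS length; then backtrack through the dp parents:
28 → extends → [28]
9 → replaces 28 → [9]
12 → extends → [9, 12]
40 → extends → [9, 12, 40]
9 → already a tail → [9, 12, 40]
28 → replaces 40 → [9, 12, 28]
19 → replaces 28 → [9, 12, 19]
1 → replaces 9 → [1, 12, 19]
12 → already a tail → [1, 12, 19]
11 → replaces 12 → [1, 11, 19]
30 → extends → [1, 11, 19, 30]
32 → extends → [1, 11, 19, 30, 32]
2 → replaces 11 → [1, 2, 19, 30, 32]
36 → extends → [1, 2, 19, 30, 32, 36]
30 → already a tail → [1, 2, 19, 30, 32, 36]
17 → replaces 19 → [1, 2, 17, 30, 32, 36]
Length 6; one witness is 9, 12, 28, 30, 32, 36.

9, 12, 28, 30, 32, 36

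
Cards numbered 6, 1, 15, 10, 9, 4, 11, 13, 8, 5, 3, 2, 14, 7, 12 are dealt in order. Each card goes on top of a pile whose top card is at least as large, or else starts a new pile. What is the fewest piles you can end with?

Place each on the leftmost legal pile:
6 → new pile 1 (tops now [6])
1 → pile 1 (tops now [1])
15 → new pile 2 (tops now [1, 15])
10 → pile 2 (tops now [1, 10])
9 → pile 2 (tops now [1, 9])
4 → pile 2 (tops now [1, 4])
11 → new pile 3 (tops now [1, 4, 11])
13 → new pile 4 (tops now [1, 4, 11, 13])
8 → pile 3 (tops now [1, 4, 8, 13])
5 → pile 3 (tops now [1, 4, 5, 13])
3 → pile 2 (tops now [1, 3, 5, 13])
2 → pile 2 (tops now [1, 2, 5, 13])
14 → new pile 5 (tops now [1, 2, 5, 13, 14])
7 → pile 4 (tops now [1, 2, 5, 7, 14])
12 → pile 5 (tops now [1, 2, 5, 7, 12])
Five piles.

5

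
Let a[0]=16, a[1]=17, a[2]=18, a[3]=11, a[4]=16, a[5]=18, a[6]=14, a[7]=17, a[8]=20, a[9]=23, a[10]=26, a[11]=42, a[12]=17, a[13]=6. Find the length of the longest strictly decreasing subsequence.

4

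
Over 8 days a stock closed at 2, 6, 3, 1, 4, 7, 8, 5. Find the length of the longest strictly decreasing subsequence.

Negate each value so 'decreasing' becomes 'increasing', then run patience tails on the negated sequence:
-2 → extends → [-2]
-6 → replaces -2 → [-6]
-3 → extends → [-6, -3]
-1 → extends → [-6, -3, -1]
-4 → replaces -3 → [-6, -4, -1]
-7 → replaces -6 → [-7, -4, -1]
-8 → replaces -7 → [-8, -4, -1]
-5 → replaces -4 → [-8, -5, -1]
Three tails, so the longest strictly decreasing subsequence of the original has length 3.

3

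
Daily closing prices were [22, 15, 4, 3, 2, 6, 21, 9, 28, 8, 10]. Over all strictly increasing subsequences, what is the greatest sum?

Let S[i] be the best sum of a strictly increasing subsequence ending at i:
i:      1  2  3  4  5  6  7  8  9 10 11
a[i]:  22 15  4  3  2  6 21  9 28  8 10
S:     22 15  4  3  2 10 36 19 64 18 29
Maximum is 64 (e.g. 15 + 21 + 28).

64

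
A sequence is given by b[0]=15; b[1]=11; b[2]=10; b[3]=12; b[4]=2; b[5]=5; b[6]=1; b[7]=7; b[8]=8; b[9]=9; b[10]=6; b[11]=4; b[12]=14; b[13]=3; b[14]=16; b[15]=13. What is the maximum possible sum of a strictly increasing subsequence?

Let S[i] be the best sum of a strictly increasing subsequence ending at i:
i:      0  1  2  3  4  5  6  7  8  9 10 11 12 13 14 15
b[i]:  15 11 10 12  2  5  1  7  8  9  6  4 14  3 16 13
S:     15 11 10 23  2  7  1 14 22 31 13  6 45  5 61 44
Maximum is 61 (e.g. 2 + 5 + 7 + 8 + 9 + 14 + 16).

61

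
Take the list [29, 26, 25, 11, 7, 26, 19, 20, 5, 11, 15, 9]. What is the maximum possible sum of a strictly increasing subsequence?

Let S[i] be the best sum of a strictly increasing subsequence ending at i:
i:      1  2  3  4  5  6  7  8  9 10 11 12
a[i]:  29 26 25 11  7 26 19 20  5 11 15  9
S:     29 26 25 11  7 51 30 50  5 18 33 16
Maximum is 51 (e.g. 25 + 26).

51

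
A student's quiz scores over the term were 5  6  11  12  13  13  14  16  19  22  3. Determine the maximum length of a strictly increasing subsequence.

9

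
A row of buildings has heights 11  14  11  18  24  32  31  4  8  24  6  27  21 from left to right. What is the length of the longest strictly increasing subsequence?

Let dp[i] be the length of the longest such subsequence ending at index i:
i:      1  2  3  4  5  6  7  8  9 10 11 12 13
a[i]:  11 14 11 18 24 32 31  4  8 24  6 27 21
dp:     1  2  1  3  4  5  5  1  2  4  2  5  4
Maximum dp value is 5.

5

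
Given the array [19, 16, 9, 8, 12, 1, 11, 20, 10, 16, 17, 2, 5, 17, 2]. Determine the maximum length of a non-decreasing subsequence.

5

Track the smallest tail for each achievable length (allowing ties):
19 → extends → [19]
16 → replaces 19 → [16]
9 → replaces 16 → [9]
8 → replaces 9 → [8]
12 → extends → [8, 12]
1 → replaces 8 → [1, 12]
11 → replaces 12 → [1, 11]
20 → extends → [1, 11, 20]
10 → replaces 11 → [1, 10, 20]
16 → replaces 20 → [1, 10, 16]
17 → extends → [1, 10, 16, 17]
2 → replaces 10 → [1, 2, 16, 17]
5 → replaces 16 → [1, 2, 5, 17]
17 → extends → [1, 2, 5, 17, 17]
2 → replaces 5 → [1, 2, 2, 17, 17]
Five tails, so the longest non-decreasing subsequence has length 5 (e.g. 9, 12, 16, 17, 17).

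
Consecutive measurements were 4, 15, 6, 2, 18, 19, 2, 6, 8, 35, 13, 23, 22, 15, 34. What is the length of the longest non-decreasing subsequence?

7

Track the smallest tail for each achievable length (allowing ties):
4 → extends → [4]
15 → extends → [4, 15]
6 → replaces 15 → [4, 6]
2 → replaces 4 → [2, 6]
18 → extends → [2, 6, 18]
19 → extends → [2, 6, 18, 19]
2 → replaces 6 → [2, 2, 18, 19]
6 → replaces 18 → [2, 2, 6, 19]
8 → replaces 19 → [2, 2, 6, 8]
35 → extends → [2, 2, 6, 8, 35]
13 → replaces 35 → [2, 2, 6, 8, 13]
23 → extends → [2, 2, 6, 8, 13, 23]
22 → replaces 23 → [2, 2, 6, 8, 13, 22]
15 → replaces 22 → [2, 2, 6, 8, 13, 15]
34 → extends → [2, 2, 6, 8, 13, 15, 34]
Seven tails, so the longest non-decreasing subsequence has length 7 (e.g. 4, 6, 6, 8, 13, 23, 34).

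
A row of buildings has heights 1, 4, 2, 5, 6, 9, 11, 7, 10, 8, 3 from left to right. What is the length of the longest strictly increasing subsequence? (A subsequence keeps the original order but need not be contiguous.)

Let dp[i] be the length of the longest such subsequence ending at index i:
i:      1  2  3  4  5  6  7  8  9 10 11
a[i]:   1  4  2  5  6  9 11  7 10  8  3
dp:     1  2  2  3  4  5  6  5  6  6  3
Maximum dp value is 6.

6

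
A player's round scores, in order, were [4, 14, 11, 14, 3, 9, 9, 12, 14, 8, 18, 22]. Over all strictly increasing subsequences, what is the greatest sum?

81

Let S[i] be the best sum of a strictly increasing subsequence ending at i:
i:      1  2  3  4  5  6  7  8  9 10 11 12
a[i]:   4 14 11 14  3  9  9 12 14  8 18 22
S:      4 18 15 29  3 13 13 27 41 12 59 81
Maximum is 81 (e.g. 4 + 11 + 12 + 14 + 18 + 22).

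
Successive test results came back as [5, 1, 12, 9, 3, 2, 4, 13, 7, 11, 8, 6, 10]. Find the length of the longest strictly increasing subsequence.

6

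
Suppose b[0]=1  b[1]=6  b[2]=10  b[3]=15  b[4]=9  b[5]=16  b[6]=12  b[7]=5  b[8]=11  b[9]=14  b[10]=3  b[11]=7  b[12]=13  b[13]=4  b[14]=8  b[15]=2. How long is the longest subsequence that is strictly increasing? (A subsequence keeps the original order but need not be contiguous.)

5

Let dp[i] be the length of the longest such subsequence ending at index i:
i:      0  1  2  3  4  5  6  7  8  9 10 11 12 13 14 15
b[i]:   1  6 10 15  9 16 12  5 11 14  3  7 13  4  8  2
dp:     1  2  3  4  3  5  4  2  4  5  2  3  5  3  4  2
Maximum dp value is 5.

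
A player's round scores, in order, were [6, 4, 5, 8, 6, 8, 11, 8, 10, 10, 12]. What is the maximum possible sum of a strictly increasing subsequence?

Let S[i] be the best sum of a strictly increasing subsequence ending at i:
i:      1  2  3  4  5  6  7  8  9 10 11
a[i]:   6  4  5  8  6  8 11  8 10 10 12
S:      6  4  9 17 15 23 34 23 33 33 46
Maximum is 46 (e.g. 4 + 5 + 6 + 8 + 11 + 12).

46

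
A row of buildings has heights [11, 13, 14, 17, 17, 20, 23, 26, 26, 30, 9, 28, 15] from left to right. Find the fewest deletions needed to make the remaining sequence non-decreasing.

3

Fewest deletions = n − (longest non-decreasing subsequence).
Patience tails:
11 → extends → [11]
13 → extends → [11, 13]
14 → extends → [11, 13, 14]
17 → extends → [11, 13, 14, 17]
17 → extends → [11, 13, 14, 17, 17]
20 → extends → [11, 13, 14, 17, 17, 20]
23 → extends → [11, 13, 14, 17, 17, 20, 23]
26 → extends → [11, 13, 14, 17, 17, 20, 23, 26]
26 → extends → [11, 13, 14, 17, 17, 20, 23, 26, 26]
30 → extends → [11, 13, 14, 17, 17, 20, 23, 26, 26, 30]
9 → replaces 11 → [9, 13, 14, 17, 17, 20, 23, 26, 26, 30]
28 → replaces 30 → [9, 13, 14, 17, 17, 20, 23, 26, 26, 28]
15 → replaces 17 → [9, 13, 14, 15, 17, 20, 23, 26, 26, 28]
Longest non-decreasing subsequence has length 10, so deletions = 13 − 10 = 3.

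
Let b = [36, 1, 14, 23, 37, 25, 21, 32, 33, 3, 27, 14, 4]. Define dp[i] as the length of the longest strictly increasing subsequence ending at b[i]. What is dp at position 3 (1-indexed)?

dp[i] = 1 + max{dp[j] : j<i, b[j]<b[i]} (or 1 if no such j):
i:      1  2  3  4  5  6  7  8  9 10 11 12 13
b[i]:  36  1 14 23 37 25 21 32 33  3 27 14  4
dp:     1  1  2  3  4  4  3  5  6  2  5  3  3
At index 3 the value is 2.

2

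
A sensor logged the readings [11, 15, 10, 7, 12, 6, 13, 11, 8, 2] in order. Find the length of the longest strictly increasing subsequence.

Track the smallest tail for each achievable length (strict):
11 → extends → [11]
15 → extends → [11, 15]
10 → replaces 11 → [10, 15]
7 → replaces 10 → [7, 15]
12 → replaces 15 → [7, 12]
6 → replaces 7 → [6, 12]
13 → extends → [6, 12, 13]
11 → replaces 12 → [6, 11, 13]
8 → replaces 11 → [6, 8, 13]
2 → replaces 6 → [2, 8, 13]
Three tails, so the longest strictly increasing subsequence has length 3 (e.g. 11, 12, 13).

3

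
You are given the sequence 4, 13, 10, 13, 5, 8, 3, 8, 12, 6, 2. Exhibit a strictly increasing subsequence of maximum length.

Patience tails give the LIS length; then backtrack through the dp parents:
4 → extends → [4]
13 → extends → [4, 13]
10 → replaces 13 → [4, 10]
13 → extends → [4, 10, 13]
5 → replaces 10 → [4, 5, 13]
8 → replaces 13 → [4, 5, 8]
3 → replaces 4 → [3, 5, 8]
8 → already a tail → [3, 5, 8]
12 → extends → [3, 5, 8, 12]
6 → replaces 8 → [3, 5, 6, 12]
2 → replaces 3 → [2, 5, 6, 12]
Length 4; one witness is 4, 5, 8, 12.

4, 5, 8, 12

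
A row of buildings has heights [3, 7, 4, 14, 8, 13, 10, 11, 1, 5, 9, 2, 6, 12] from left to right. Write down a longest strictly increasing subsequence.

Patience tails give the LIS length; then backtrack through the dp parents:
3 → extends → [3]
7 → extends → [3, 7]
4 → replaces 7 → [3, 4]
14 → extends → [3, 4, 14]
8 → replaces 14 → [3, 4, 8]
13 → extends → [3, 4, 8, 13]
10 → replaces 13 → [3, 4, 8, 10]
11 → extends → [3, 4, 8, 10, 11]
1 → replaces 3 → [1, 4, 8, 10, 11]
5 → replaces 8 → [1, 4, 5, 10, 11]
9 → replaces 10 → [1, 4, 5, 9, 11]
2 → replaces 4 → [1, 2, 5, 9, 11]
6 → replaces 9 → [1, 2, 5, 6, 11]
12 → extends → [1, 2, 5, 6, 11, 12]
Length 6; one witness is 3, 7, 8, 10, 11, 12.

3, 7, 8, 10, 11, 12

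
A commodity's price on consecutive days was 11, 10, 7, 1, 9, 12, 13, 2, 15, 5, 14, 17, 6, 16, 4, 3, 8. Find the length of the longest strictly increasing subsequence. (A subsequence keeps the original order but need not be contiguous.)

6

Track the smallest tail for each achievable length (strict):
11 → extends → [11]
10 → replaces 11 → [10]
7 → replaces 10 → [7]
1 → replaces 7 → [1]
9 → extends → [1, 9]
12 → extends → [1, 9, 12]
13 → extends → [1, 9, 12, 13]
2 → replaces 9 → [1, 2, 12, 13]
15 → extends → [1, 2, 12, 13, 15]
5 → replaces 12 → [1, 2, 5, 13, 15]
14 → replaces 15 → [1, 2, 5, 13, 14]
17 → extends → [1, 2, 5, 13, 14, 17]
6 → replaces 13 → [1, 2, 5, 6, 14, 17]
16 → replaces 17 → [1, 2, 5, 6, 14, 16]
4 → replaces 5 → [1, 2, 4, 6, 14, 16]
3 → replaces 4 → [1, 2, 3, 6, 14, 16]
8 → replaces 14 → [1, 2, 3, 6, 8, 16]
Six tails, so the longest strictly increasing subsequence has length 6 (e.g. 7, 9, 12, 13, 15, 17).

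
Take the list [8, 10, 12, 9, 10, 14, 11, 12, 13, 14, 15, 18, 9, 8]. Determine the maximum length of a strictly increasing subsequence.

Track the smallest tail for each achievable length (strict):
8 → extends → [8]
10 → extends → [8, 10]
12 → extends → [8, 10, 12]
9 → replaces 10 → [8, 9, 12]
10 → replaces 12 → [8, 9, 10]
14 → extends → [8, 9, 10, 14]
11 → replaces 14 → [8, 9, 10, 11]
12 → extends → [8, 9, 10, 11, 12]
13 → extends → [8, 9, 10, 11, 12, 13]
14 → extends → [8, 9, 10, 11, 12, 13, 14]
15 → extends → [8, 9, 10, 11, 12, 13, 14, 15]
18 → extends → [8, 9, 10, 11, 12, 13, 14, 15, 18]
9 → already a tail → [8, 9, 10, 11, 12, 13, 14, 15, 18]
8 → already a tail → [8, 9, 10, 11, 12, 13, 14, 15, 18]
Nine tails, so the longest strictly increasing subsequence has length 9 (e.g. 8, 9, 10, 11, 12, 13, 14, 15, 18).

9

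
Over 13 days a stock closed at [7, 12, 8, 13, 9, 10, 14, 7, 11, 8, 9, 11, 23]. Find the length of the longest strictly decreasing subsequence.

Negate each value so 'decreasing' becomes 'increasing', then run patience tails on the negated sequence:
-7 → extends → [-7]
-12 → replaces -7 → [-12]
-8 → extends → [-12, -8]
-13 → replaces -12 → [-13, -8]
-9 → replaces -8 → [-13, -9]
-10 → replaces -9 → [-13, -10]
-14 → replaces -13 → [-14, -10]
-7 → extends → [-14, -10, -7]
-11 → replaces -10 → [-14, -11, -7]
-8 → replaces -7 → [-14, -11, -8]
-9 → replaces -8 → [-14, -11, -9]
-11 → already a tail → [-14, -11, -9]
-23 → replaces -14 → [-23, -11, -9]
Three tails, so the longest strictly decreasing subsequence of the original has length 3.

3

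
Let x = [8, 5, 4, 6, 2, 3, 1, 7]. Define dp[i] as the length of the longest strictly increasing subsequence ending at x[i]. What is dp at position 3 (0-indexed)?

2

dp[i] = 1 + max{dp[j] : j<i, x[j]<x[i]} (or 1 if no such j):
i:     0 1 2 3 4 5 6 7
x[i]:  8 5 4 6 2 3 1 7
dp:    1 1 1 2 1 2 1 3
At index 3 the value is 2.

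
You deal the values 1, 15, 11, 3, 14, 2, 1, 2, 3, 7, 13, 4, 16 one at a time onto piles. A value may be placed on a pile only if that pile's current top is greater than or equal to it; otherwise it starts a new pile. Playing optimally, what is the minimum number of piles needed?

6

Place each on the leftmost legal pile:
1 → new pile 1 (tops now [1])
15 → new pile 2 (tops now [1, 15])
11 → pile 2 (tops now [1, 11])
3 → pile 2 (tops now [1, 3])
14 → new pile 3 (tops now [1, 3, 14])
2 → pile 2 (tops now [1, 2, 14])
1 → pile 1 (tops now [1, 2, 14])
2 → pile 2 (tops now [1, 2, 14])
3 → pile 3 (tops now [1, 2, 3])
7 → new pile 4 (tops now [1, 2, 3, 7])
13 → new pile 5 (tops now [1, 2, 3, 7, 13])
4 → pile 4 (tops now [1, 2, 3, 4, 13])
16 → new pile 6 (tops now [1, 2, 3, 4, 13, 16])
Six piles.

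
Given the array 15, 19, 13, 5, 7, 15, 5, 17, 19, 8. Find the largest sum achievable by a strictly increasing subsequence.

Let S[i] be the best sum of a strictly increasing subsequence ending at i:
i:      1  2  3  4  5  6  7  8  9 10
a[i]:  15 19 13  5  7 15  5 17 19  8
S:     15 34 13  5 12 28  5 45 64 20
Maximum is 64 (e.g. 13 + 15 + 17 + 19).

64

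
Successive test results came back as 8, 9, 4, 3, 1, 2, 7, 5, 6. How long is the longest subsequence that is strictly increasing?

Let dp[i] be the length of the longest such subsequence ending at index i:
i:     1 2 3 4 5 6 7 8 9
a[i]:  8 9 4 3 1 2 7 5 6
dp:    1 2 1 1 1 2 3 3 4
Maximum dp value is 4.

4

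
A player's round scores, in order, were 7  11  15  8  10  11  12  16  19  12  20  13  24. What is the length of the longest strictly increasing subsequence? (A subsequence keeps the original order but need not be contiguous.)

9

Track the smallest tail for each achievable length (strict):
7 → extends → [7]
11 → extends → [7, 11]
15 → extends → [7, 11, 15]
8 → replaces 11 → [7, 8, 15]
10 → replaces 15 → [7, 8, 10]
11 → extends → [7, 8, 10, 11]
12 → extends → [7, 8, 10, 11, 12]
16 → extends → [7, 8, 10, 11, 12, 16]
19 → extends → [7, 8, 10, 11, 12, 16, 19]
12 → already a tail → [7, 8, 10, 11, 12, 16, 19]
20 → extends → [7, 8, 10, 11, 12, 16, 19, 20]
13 → replaces 16 → [7, 8, 10, 11, 12, 13, 19, 20]
24 → extends → [7, 8, 10, 11, 12, 13, 19, 20, 24]
Nine tails, so the longest strictly increasing subsequence has length 9 (e.g. 7, 8, 10, 11, 12, 16, 19, 20, 24).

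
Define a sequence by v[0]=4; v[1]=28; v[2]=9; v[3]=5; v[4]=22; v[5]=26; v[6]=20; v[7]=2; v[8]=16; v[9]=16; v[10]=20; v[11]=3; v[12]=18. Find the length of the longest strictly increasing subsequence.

Track the smallest tail for each achievable length (strict):
4 → extends → [4]
28 → extends → [4, 28]
9 → replaces 28 → [4, 9]
5 → replaces 9 → [4, 5]
22 → extends → [4, 5, 22]
26 → extends → [4, 5, 22, 26]
20 → replaces 22 → [4, 5, 20, 26]
2 → replaces 4 → [2, 5, 20, 26]
16 → replaces 20 → [2, 5, 16, 26]
16 → already a tail → [2, 5, 16, 26]
20 → replaces 26 → [2, 5, 16, 20]
3 → replaces 5 → [2, 3, 16, 20]
18 → replaces 20 → [2, 3, 16, 18]
Four tails, so the longest strictly increasing subsequence has length 4 (e.g. 4, 9, 22, 26).

4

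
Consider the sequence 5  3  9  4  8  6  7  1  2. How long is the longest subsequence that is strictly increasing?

Let dp[i] be the length of the longest such subsequence ending at index i:
i:     1 2 3 4 5 6 7 8 9
a[i]:  5 3 9 4 8 6 7 1 2
dp:    1 1 2 2 3 3 4 1 2
Maximum dp value is 4.

4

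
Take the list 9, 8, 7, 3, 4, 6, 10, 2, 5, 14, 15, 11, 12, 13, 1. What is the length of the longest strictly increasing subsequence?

7

Let dp[i] be the length of the longest such subsequence ending at index i:
i:      1  2  3  4  5  6  7  8  9 10 11 12 13 14 15
a[i]:   9  8  7  3  4  6 10  2  5 14 15 11 12 13  1
dp:     1  1  1  1  2  3  4  1  3  5  6  5  6  7  1
Maximum dp value is 7.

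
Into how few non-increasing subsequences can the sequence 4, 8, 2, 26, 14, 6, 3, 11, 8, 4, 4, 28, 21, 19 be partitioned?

The minimum number of non-increasing subsequences covering a sequence equals the length of its longest strictly increasing subsequence.
LIS length is 4 (e.g. 4, 8, 26, 28), so 4 piles are needed.

4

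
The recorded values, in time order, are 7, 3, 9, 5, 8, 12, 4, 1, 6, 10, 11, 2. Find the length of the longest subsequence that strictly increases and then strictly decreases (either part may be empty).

inc[i] = longest strictly increasing subsequence ending at i; dec[i] = longest strictly decreasing subsequence starting at i:
i:      1  2  3  4  5  6  7  8  9 10 11 12
a[i]:   7  3  9  5  8 12  4  1  6 10 11  2
inc:    1  1  2  2  3  4  2  1  3  4  5  2
dec:    4  2  4  3  3  3  2  1  2  2  2  1
Best peak at i=6 (value 12): inc=4, dec=3, length 4+3−1 = 6.

6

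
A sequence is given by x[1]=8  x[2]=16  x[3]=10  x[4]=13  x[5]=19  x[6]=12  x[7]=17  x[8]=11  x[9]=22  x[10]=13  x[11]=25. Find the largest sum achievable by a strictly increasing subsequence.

Let S[i] be the best sum of a strictly increasing subsequence ending at i:
i:      1  2  3  4  5  6  7  8  9 10 11
x[i]:   8 16 10 13 19 12 17 11 22 13 25
S:      8 24 18 31 50 30 48 29 72 43 97
Maximum is 97 (e.g. 8 + 10 + 13 + 19 + 22 + 25).

97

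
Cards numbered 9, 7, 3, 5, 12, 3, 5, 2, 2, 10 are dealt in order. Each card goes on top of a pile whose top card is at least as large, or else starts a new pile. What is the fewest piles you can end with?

3

Place each on the leftmost legal pile:
9 → new pile 1 (tops now [9])
7 → pile 1 (tops now [7])
3 → pile 1 (tops now [3])
5 → new pile 2 (tops now [3, 5])
12 → new pile 3 (tops now [3, 5, 12])
3 → pile 1 (tops now [3, 5, 12])
5 → pile 2 (tops now [3, 5, 12])
2 → pile 1 (tops now [2, 5, 12])
2 → pile 1 (tops now [2, 5, 12])
10 → pile 3 (tops now [2, 5, 10])
Three piles.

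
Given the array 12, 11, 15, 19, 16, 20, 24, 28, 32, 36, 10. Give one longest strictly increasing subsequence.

Patience tails give the LIS length; then backtrack through the dp parents:
12 → extends → [12]
11 → replaces 12 → [11]
15 → extends → [11, 15]
19 → extends → [11, 15, 19]
16 → replaces 19 → [11, 15, 16]
20 → extends → [11, 15, 16, 20]
24 → extends → [11, 15, 16, 20, 24]
28 → extends → [11, 15, 16, 20, 24, 28]
32 → extends → [11, 15, 16, 20, 24, 28, 32]
36 → extends → [11, 15, 16, 20, 24, 28, 32, 36]
10 → replaces 11 → [10, 15, 16, 20, 24, 28, 32, 36]
Length 8; one witness is 12, 15, 19, 20, 24, 28, 32, 36.

12, 15, 19, 20, 24, 28, 32, 36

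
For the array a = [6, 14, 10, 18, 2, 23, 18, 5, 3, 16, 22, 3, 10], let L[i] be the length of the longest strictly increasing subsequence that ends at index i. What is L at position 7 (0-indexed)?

dp[i] = 1 + max{dp[j] : j<i, a[j]<a[i]} (or 1 if no such j):
i:      0  1  2  3  4  5  6  7  8  9 10 11 12
a[i]:   6 14 10 18  2 23 18  5  3 16 22  3 10
dp:     1  2  2  3  1  4  3  2  2  3  4  2  3
At index 7 the value is 2.

2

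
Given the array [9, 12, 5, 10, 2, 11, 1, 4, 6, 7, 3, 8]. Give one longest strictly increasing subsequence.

Patience tails give the LIS length; then backtrack through the dp parents:
9 → extends → [9]
12 → extends → [9, 12]
5 → replaces 9 → [5, 12]
10 → replaces 12 → [5, 10]
2 → replaces 5 → [2, 10]
11 → extends → [2, 10, 11]
1 → replaces 2 → [1, 10, 11]
4 → replaces 10 → [1, 4, 11]
6 → replaces 11 → [1, 4, 6]
7 → extends → [1, 4, 6, 7]
3 → replaces 4 → [1, 3, 6, 7]
8 → extends → [1, 3, 6, 7, 8]
Length 5; one witness is 2, 4, 6, 7, 8.

2, 4, 6, 7, 8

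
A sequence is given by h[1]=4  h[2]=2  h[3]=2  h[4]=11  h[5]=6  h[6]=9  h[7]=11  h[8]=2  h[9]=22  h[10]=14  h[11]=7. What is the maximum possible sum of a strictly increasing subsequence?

Let S[i] be the best sum of a strictly increasing subsequence ending at i:
i:      1  2  3  4  5  6  7  8  9 10 11
h[i]:   4  2  2 11  6  9 11  2 22 14  7
S:      4  2  2 15 10 19 30  2 52 44 17
Maximum is 52 (e.g. 4 + 6 + 9 + 11 + 22).

52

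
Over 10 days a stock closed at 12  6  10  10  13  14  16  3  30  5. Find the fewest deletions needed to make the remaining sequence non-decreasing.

Fewest deletions = n − (longest non-decreasing subsequence).
i:      1  2  3  4  5  6  7  8  9 10
a[i]:  12  6 10 10 13 14 16  3 30  5
dp:     1  1  2  3  4  5  6  1  7  2
max dp = 7, so deletions = 10 − 7 = 3.

3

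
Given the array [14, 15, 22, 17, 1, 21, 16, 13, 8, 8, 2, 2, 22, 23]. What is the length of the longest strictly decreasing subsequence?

6

Negate each value so 'decreasing' becomes 'increasing', then run patience tails on the negated sequence:
-14 → extends → [-14]
-15 → replaces -14 → [-15]
-22 → replaces -15 → [-22]
-17 → extends → [-22, -17]
-1 → extends → [-22, -17, -1]
-21 → replaces -17 → [-22, -21, -1]
-16 → replaces -1 → [-22, -21, -16]
-13 → extends → [-22, -21, -16, -13]
-8 → extends → [-22, -21, -16, -13, -8]
-8 → already a tail → [-22, -21, -16, -13, -8]
-2 → extends → [-22, -21, -16, -13, -8, -2]
-2 → already a tail → [-22, -21, -16, -13, -8, -2]
-22 → already a tail → [-22, -21, -16, -13, -8, -2]
-23 → replaces -22 → [-23, -21, -16, -13, -8, -2]
Six tails, so the longest strictly decreasing subsequence of the original has length 6.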